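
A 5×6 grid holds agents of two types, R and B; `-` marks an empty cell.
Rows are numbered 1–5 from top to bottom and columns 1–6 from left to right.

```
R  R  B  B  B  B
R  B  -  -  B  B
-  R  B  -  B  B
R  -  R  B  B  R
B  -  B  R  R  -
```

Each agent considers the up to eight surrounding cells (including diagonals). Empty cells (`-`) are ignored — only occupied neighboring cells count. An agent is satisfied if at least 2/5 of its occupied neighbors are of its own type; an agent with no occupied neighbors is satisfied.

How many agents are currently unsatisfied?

Row 1: (1,1)R 2/3 ok · (1,2)R 2/4 ok · (1,3)B 2/3 ok · (1,4)B 3/3 ok · (1,5)B 4/4 ok · (1,6)B 3/3 ok
Row 2: (2,1)R 3/4 ok · (2,2)B 2/6 unhappy · (2,5)B 6/6 ok · (2,6)B 5/5 ok
Row 3: (3,2)R 3/5 ok · (3,3)B 2/4 ok · (3,5)B 5/6 ok · (3,6)B 4/5 ok
Row 4: (4,1)R 1/2 ok · (4,3)R 2/5 ok · (4,4)B 4/7 ok · (4,5)B 3/6 ok · (4,6)R 1/4 unhappy
Row 5: (5,1)B 0/1 unhappy · (5,3)B 1/3 unhappy · (5,4)R 2/5 ok · (5,5)R 2/4 ok
Unsatisfied: (2,2), (4,6), (5,1), (5,3) — 4 in total.

4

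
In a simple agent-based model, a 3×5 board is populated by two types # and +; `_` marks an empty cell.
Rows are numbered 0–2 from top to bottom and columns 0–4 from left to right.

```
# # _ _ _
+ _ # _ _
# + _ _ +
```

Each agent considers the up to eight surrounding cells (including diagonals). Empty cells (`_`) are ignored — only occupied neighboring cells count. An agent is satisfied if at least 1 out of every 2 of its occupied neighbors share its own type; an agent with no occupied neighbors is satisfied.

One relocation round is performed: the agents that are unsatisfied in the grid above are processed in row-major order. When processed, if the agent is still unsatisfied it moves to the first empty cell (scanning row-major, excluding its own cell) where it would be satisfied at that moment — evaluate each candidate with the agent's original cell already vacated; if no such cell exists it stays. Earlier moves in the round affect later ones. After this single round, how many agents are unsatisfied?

0

Initially unsatisfied (in order): (1,0), (2,0), (2,1).
  (1,0) → (0,4).
  (2,0) → (0,2).
  (2,1) → (1,3).
Resulting grid:
# # # _ +
_ _ # + _
_ _ _ _ +
All satisfied now.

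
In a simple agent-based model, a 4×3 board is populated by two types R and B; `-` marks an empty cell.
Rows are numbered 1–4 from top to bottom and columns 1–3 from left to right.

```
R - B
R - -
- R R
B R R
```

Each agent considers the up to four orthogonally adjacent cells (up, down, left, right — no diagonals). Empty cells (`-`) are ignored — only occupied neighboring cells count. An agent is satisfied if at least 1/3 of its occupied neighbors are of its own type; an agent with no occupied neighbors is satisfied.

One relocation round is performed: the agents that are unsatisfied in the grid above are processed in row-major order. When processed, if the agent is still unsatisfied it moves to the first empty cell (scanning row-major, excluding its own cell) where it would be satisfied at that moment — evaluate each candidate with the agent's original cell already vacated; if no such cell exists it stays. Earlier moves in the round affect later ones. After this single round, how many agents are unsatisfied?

Initially unsatisfied (in order): (4,1).
  (4,1) → (1,2).
Resulting grid:
R B B
R - -
- R R
- R R
All satisfied now.

0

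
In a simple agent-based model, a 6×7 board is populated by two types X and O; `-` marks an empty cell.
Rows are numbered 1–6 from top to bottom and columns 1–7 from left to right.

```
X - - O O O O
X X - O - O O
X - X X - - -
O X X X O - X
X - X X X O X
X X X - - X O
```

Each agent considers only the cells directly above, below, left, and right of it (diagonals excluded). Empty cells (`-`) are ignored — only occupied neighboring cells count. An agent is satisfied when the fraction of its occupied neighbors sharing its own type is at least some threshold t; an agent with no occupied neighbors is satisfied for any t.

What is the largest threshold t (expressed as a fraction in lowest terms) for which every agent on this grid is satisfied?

0/1

Row 1: (1,1)X 1/1 · (1,4)O 2/2 · (1,5)O 2/2 · (1,6)O 3/3 · (1,7)O 2/2
Row 2: (2,1)X 3/3 · (2,2)X 1/1 · (2,4)O 1/2 · (2,6)O 2/2 · (2,7)O 2/2
Row 3: (3,1)X 1/2 · (3,3)X 2/2 · (3,4)X 2/3
Row 4: (4,1)O 0/3 · (4,2)X 1/2 · (4,3)X 4/4 · (4,4)X 3/4 · (4,5)O 0/2 · (4,7)X 1/1
Row 5: (5,1)X 1/2 · (5,3)X 3/3 · (5,4)X 3/3 · (5,5)X 1/3 · (5,6)O 0/3 · (5,7)X 1/3
Row 6: (6,1)X 2/2 · (6,2)X 2/2 · (6,3)X 2/2 · (6,6)X 0/2 · (6,7)O 0/2
The smallest same-type fraction is 0/3 at (4,1), which reduces to 0/1. Any threshold above that leaves this agent unsatisfied.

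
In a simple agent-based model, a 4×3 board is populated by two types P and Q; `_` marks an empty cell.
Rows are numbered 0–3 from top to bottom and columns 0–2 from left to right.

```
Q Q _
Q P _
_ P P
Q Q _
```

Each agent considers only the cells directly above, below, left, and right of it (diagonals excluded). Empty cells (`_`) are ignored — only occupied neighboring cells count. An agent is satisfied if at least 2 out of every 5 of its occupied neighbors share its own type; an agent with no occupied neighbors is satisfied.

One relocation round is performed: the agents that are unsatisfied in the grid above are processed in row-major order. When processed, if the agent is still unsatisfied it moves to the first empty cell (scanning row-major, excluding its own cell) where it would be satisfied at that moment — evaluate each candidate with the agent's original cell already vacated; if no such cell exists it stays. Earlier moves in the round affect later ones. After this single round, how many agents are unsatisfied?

0

Initially unsatisfied (in order): (1,1).
  (1,1) → (1,2).
Resulting grid:
Q Q _
Q _ P
_ P P
Q Q _
All satisfied now.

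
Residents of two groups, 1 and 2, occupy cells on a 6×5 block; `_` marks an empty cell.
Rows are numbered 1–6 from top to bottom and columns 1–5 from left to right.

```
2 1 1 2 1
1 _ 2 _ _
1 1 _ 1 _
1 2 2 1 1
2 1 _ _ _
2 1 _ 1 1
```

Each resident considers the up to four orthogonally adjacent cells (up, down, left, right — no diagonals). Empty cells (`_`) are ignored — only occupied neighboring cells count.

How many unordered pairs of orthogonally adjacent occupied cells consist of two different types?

12

Scan each occupied cell's neighbors to the right and below so each pair is counted once.
Row 1: 2(1,1)–1(1,2)≠ 2(1,1)–1(2,1)≠ 1(1,2)–1(1,3)= 1(1,3)–2(1,4)≠ 1(1,3)–2(2,3)≠ 2(1,4)–1(1,5)≠  → 5/6 unlike.
Row 2: 1(2,1)–1(3,1)=  → 0/1 unlike.
Row 3: 1(3,1)–1(3,2)= 1(3,1)–1(4,1)= 1(3,2)–2(4,2)≠ 1(3,4)–1(4,4)=  → 1/4 unlike.
Row 4: 1(4,1)–2(4,2)≠ 1(4,1)–2(5,1)≠ 2(4,2)–2(4,3)= 2(4,2)–1(5,2)≠ 2(4,3)–1(4,4)≠ 1(4,4)–1(4,5)=  → 4/6 unlike.
Row 5: 2(5,1)–1(5,2)≠ 2(5,1)–2(6,1)= 1(5,2)–1(6,2)=  → 1/3 unlike.
Row 6: 2(6,1)–1(6,2)≠ 1(6,4)–1(6,5)=  → 1/2 unlike.
Total adjacent occupied pairs: 22; unlike-type pairs: 12.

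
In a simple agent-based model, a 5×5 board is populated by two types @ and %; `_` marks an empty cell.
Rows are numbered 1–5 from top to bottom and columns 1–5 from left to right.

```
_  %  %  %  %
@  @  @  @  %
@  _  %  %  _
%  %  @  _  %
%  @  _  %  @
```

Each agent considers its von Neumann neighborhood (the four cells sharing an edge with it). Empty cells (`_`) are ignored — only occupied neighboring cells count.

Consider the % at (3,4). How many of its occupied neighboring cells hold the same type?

Occupied neighbors of (3,4): (2,4)=@, (3,3)=%.
Same type (%): 1 of 2.

1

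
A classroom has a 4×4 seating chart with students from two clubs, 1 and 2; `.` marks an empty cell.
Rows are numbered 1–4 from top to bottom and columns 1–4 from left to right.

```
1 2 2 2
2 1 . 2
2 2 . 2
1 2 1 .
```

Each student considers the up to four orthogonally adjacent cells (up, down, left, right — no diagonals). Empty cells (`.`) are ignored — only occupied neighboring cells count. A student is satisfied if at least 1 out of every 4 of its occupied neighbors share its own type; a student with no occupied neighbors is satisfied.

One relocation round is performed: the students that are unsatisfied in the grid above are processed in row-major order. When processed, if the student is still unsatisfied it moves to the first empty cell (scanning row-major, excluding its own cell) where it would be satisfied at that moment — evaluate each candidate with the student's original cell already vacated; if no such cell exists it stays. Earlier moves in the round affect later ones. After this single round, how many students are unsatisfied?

0

Initially unsatisfied (in order): (1,1), (2,2), (4,1), (4,3).
  (1,1) → (2,3).
  (2,2): now satisfied by earlier moves; stays.
  (4,1) → (3,3).
  (4,3): now satisfied by earlier moves; stays.
Resulting grid:
. 2 2 2
2 1 1 2
2 2 1 2
. 2 1 .
All satisfied now.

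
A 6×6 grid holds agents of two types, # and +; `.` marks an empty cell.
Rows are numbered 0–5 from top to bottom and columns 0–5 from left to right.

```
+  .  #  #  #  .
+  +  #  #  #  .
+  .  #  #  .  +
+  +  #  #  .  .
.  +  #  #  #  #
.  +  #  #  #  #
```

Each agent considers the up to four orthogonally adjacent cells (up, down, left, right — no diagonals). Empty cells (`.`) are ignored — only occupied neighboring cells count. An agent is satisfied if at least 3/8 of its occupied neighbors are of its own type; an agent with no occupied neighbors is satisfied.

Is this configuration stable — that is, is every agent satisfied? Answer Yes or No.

Yes

Row 0: (0,0)+ 1/1 ok · (0,2)# 2/2 ok · (0,3)# 3/3 ok · (0,4)# 2/2 ok
Row 1: (1,0)+ 3/3 ok · (1,1)+ 1/2 ok · (1,2)# 3/4 ok · (1,3)# 4/4 ok · (1,4)# 2/2 ok
Row 2: (2,0)+ 2/2 ok · (2,2)# 3/3 ok · (2,3)# 3/3 ok · (2,5)+ 0/0 ok
Row 3: (3,0)+ 2/2 ok · (3,1)+ 2/3 ok · (3,2)# 3/4 ok · (3,3)# 3/3 ok
Row 4: (4,1)+ 2/3 ok · (4,2)# 3/4 ok · (4,3)# 4/4 ok · (4,4)# 3/3 ok · (4,5)# 2/2 ok
Row 5: (5,1)+ 1/2 ok · (5,2)# 2/3 ok · (5,3)# 3/3 ok · (5,4)# 3/3 ok · (5,5)# 2/2 ok
All meet the threshold, so the configuration is stable.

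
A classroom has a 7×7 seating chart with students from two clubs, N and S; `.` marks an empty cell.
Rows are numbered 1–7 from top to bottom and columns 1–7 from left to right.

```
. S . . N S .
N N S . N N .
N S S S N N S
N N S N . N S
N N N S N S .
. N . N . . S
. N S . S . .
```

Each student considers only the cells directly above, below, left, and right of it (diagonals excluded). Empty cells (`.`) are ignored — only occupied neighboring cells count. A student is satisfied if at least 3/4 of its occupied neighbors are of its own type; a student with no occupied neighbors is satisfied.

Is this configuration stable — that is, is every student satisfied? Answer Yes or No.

No

Row 1: (1,2)S 0/1 unhappy · (1,5)N 1/2 unhappy · (1,6)S 0/2 unhappy
Row 2: (2,1)N 2/2 ok · (2,2)N 1/4 unhappy · (2,3)S 1/2 unhappy · (2,5)N 3/3 ok · (2,6)N 2/3 unhappy
Row 3: (3,1)N 2/3 unhappy · (3,2)S 1/4 unhappy · (3,3)S 4/4 ok · (3,4)S 1/3 unhappy · (3,5)N 2/3 unhappy · (3,6)N 3/4 ok · (3,7)S 1/2 unhappy
Row 4: (4,1)N 3/3 ok · (4,2)N 2/4 unhappy · (4,3)S 1/4 unhappy · (4,4)N 0/3 unhappy · (4,6)N 1/3 unhappy · (4,7)S 1/2 unhappy
Row 5: (5,1)N 2/2 ok · (5,2)N 4/4 ok · (5,3)N 1/3 unhappy · (5,4)S 0/4 unhappy · (5,5)N 0/2 unhappy · (5,6)S 0/2 unhappy
Row 6: (6,2)N 2/2 ok · (6,4)N 0/1 unhappy · (6,7)S 0/0 ok
Row 7: (7,2)N 1/2 unhappy · (7,3)S 0/1 unhappy · (7,5)S 0/0 ok
For instance (1,2) has only 0/1 same-type neighbors, below 3/4.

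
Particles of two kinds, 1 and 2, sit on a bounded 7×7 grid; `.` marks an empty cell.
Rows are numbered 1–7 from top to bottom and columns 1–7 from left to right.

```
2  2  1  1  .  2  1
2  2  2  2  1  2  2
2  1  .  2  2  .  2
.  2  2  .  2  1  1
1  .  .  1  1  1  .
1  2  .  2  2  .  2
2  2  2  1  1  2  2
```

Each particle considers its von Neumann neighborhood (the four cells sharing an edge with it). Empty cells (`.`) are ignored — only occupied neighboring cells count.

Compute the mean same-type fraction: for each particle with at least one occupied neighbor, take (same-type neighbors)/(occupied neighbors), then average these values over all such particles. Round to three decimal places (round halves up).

0.579

(1,1)2 2/2
(1,2)2 2/3
(1,3)1 1/3
(1,4)1 1/2
(1,6)2 1/2
(1,7)1 0/2
(2,1)2 3/3
(2,2)2 3/4
(2,3)2 2/3
(2,4)2 2/4
(2,5)1 0/3
(2,6)2 2/3
(2,7)2 2/3
(3,1)2 1/2
(3,2)1 0/3
(3,4)2 2/2
(3,5)2 2/3
(3,7)2 1/2
(4,2)2 1/2
(4,3)2 1/1
(4,5)2 1/3
(4,6)1 2/3
(4,7)1 1/2
(5,1)1 1/1
(5,4)1 1/2
(5,5)1 2/4
(5,6)1 2/2
(6,1)1 1/3
(6,2)2 1/2
(6,4)2 1/3
(6,5)2 1/3
(6,7)2 1/1
(7,1)2 1/2
(7,2)2 3/3
(7,3)2 1/2
(7,4)1 1/3
(7,5)1 1/3
(7,6)2 1/2
(7,7)2 2/2
Sum over 39 particles: 2/2 + 2/3 + 1/3 + 1/2 + 1/2 + 0/2 + 3/3 + 3/4 + 2/3 + 2/4 + 0/3 + 2/3 + 2/3 + 1/2 + 0/3 + 2/2 + 2/3 + 1/2 + 1/2 + 1/1 + 1/3 + 2/3 + 1/2 + 1/1 + 1/2 + 2/4 + 2/2 + 1/3 + 1/2 + 1/3 + 1/3 + 1/1 + 1/2 + 3/3 + 1/2 + 1/3 + 1/3 + 1/2 + 2/2 = 271/12; mean = 271/12 ÷ 39 = 271/468 = 0.579059… → 0.579.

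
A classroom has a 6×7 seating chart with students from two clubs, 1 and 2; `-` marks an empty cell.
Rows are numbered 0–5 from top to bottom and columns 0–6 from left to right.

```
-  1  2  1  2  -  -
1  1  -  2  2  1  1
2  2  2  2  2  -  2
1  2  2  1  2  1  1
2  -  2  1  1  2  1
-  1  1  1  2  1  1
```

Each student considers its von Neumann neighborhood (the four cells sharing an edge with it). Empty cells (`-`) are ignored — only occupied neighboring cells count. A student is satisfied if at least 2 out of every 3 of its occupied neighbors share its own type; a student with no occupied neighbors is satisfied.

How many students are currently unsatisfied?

(0,1)1 1/2 unhappy
(0,2)2 0/2 unhappy
(0,3)1 0/3 unhappy
(0,4)2 1/2 unhappy
(1,0)1 1/2 unhappy
(1,1)1 2/3 ok
(1,3)2 2/3 ok
(1,4)2 3/4 ok
(1,5)1 1/2 unhappy
(1,6)1 1/2 unhappy
(2,0)2 1/3 unhappy
(2,1)2 3/4 ok
(2,2)2 3/3 ok
(2,3)2 3/4 ok
(2,4)2 3/3 ok
(2,6)2 0/2 unhappy
(3,0)1 0/3 unhappy
(3,1)2 2/3 ok
(3,2)2 3/4 ok
(3,3)1 1/4 unhappy
(3,4)2 1/4 unhappy
(3,5)1 1/3 unhappy
(3,6)1 2/3 ok
(4,0)2 0/1 unhappy
(4,2)2 1/3 unhappy
(4,3)1 3/4 ok
(4,4)1 1/4 unhappy
(4,5)2 0/4 unhappy
(4,6)1 2/3 ok
(5,1)1 1/1 ok
(5,2)1 2/3 ok
(5,3)1 2/3 ok
(5,4)2 0/3 unhappy
(5,5)1 1/3 unhappy
(5,6)1 2/2 ok
Unsatisfied: (0,1), (0,2), (0,3), (0,4), (1,0), (1,5), (1,6), (2,0), (2,6), (3,0), (3,3), (3,4), (3,5), (4,0), (4,2), (4,4), (4,5), (5,4), (5,5) — 19 in total.

19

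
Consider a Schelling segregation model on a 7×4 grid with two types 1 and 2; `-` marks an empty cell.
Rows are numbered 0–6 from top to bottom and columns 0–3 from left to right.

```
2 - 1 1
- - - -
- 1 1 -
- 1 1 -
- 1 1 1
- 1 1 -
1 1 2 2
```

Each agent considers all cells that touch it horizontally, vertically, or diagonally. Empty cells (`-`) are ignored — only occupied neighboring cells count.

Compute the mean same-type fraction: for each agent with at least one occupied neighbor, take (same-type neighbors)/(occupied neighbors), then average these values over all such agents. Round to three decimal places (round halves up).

0.870

(0,0)2 — no occupied neighbors
(0,2)1 1/1
(0,3)1 1/1
(2,1)1 3/3
(2,2)1 3/3
(3,1)1 5/5
(3,2)1 6/6
(4,1)1 5/5
(4,2)1 6/6
(4,3)1 3/3
(5,1)1 5/6
(5,2)1 5/7
(6,0)1 2/2
(6,1)1 3/4
(6,2)2 1/4
(6,3)2 1/2
Sum over 15 agents: 1/1 + 1/1 + 3/3 + 3/3 + 5/5 + 6/6 + 5/5 + 6/6 + 3/3 + 5/6 + 5/7 + 2/2 + 3/4 + 1/4 + 1/2 = 274/21; mean = 274/21 ÷ 15 = 274/315 = 0.869841… → 0.870.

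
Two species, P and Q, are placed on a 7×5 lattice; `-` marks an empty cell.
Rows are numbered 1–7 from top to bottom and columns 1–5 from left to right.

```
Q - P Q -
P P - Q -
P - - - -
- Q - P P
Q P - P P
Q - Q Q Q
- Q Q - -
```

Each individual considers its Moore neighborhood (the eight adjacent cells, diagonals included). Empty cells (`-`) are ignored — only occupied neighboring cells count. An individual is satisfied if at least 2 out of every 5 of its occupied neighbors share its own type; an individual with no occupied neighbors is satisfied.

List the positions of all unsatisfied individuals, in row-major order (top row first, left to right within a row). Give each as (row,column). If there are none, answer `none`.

(1,1)Q 0/2 not
(1,3)P 1/3 not
(1,4)Q 1/2 satisfied
(2,1)P 2/3 satisfied
(2,2)P 3/4 satisfied
(2,4)Q 1/2 satisfied
(3,1)P 2/3 satisfied
(4,2)Q 1/3 not
(4,4)P 3/3 satisfied
(4,5)P 3/3 satisfied
(5,1)Q 2/3 satisfied
(5,2)P 0/4 not
(5,4)P 3/6 satisfied
(5,5)P 3/5 satisfied
(6,1)Q 2/3 satisfied
(6,3)Q 3/5 satisfied
(6,4)Q 3/5 satisfied
(6,5)Q 1/3 not
(7,2)Q 3/3 satisfied
(7,3)Q 3/3 satisfied

(1,1), (1,3), (4,2), (5,2), (6,5)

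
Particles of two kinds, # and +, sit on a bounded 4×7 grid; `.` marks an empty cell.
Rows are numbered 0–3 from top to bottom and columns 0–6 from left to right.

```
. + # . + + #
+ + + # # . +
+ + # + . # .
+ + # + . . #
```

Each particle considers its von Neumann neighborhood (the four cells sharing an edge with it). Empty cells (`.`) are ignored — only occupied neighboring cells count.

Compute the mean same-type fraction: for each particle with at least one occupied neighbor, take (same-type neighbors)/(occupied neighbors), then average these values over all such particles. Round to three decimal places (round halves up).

Row 0: (0,1)+ 1/2 · (0,2)# 0/2 · (0,4)+ 1/2 · (0,5)+ 1/2 · (0,6)# 0/2
Row 1: (1,0)+ 2/2 · (1,1)+ 4/4 · (1,2)+ 1/4 · (1,3)# 1/3 · (1,4)# 1/2 · (1,6)+ 0/1
Row 2: (2,0)+ 3/3 · (2,1)+ 3/4 · (2,2)# 1/4 · (2,3)+ 1/3 · (2,5)# — no occupied neighbors
Row 3: (3,0)+ 2/2 · (3,1)+ 2/3 · (3,2)# 1/3 · (3,3)+ 1/2 · (3,6)# — no occupied neighbors
Sum over 19 particles: 1/2 + 0/2 + 1/2 + 1/2 + 0/2 + 2/2 + 4/4 + 1/4 + 1/3 + 1/2 + 0/1 + 3/3 + 3/4 + 1/4 + 1/3 + 2/2 + 2/3 + 1/3 + 1/2 = 113/12; mean = 113/12 ÷ 19 = 113/228 = 0.495614… → 0.496.

0.496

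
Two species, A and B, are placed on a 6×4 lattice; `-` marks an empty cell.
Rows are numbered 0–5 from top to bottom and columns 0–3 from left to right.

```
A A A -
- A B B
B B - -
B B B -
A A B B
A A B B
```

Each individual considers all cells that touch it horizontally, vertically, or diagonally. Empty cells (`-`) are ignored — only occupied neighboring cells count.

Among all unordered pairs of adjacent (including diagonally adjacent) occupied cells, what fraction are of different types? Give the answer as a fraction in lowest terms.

Scan each occupied cell's neighbors to the right and below (and the two forward diagonals) so each pair is counted once.
Row 0: A(0,0)–A(0,1)= A(0,0)–A(1,1)= A(0,1)–A(0,2)= A(0,1)–A(1,1)= A(0,1)–B(1,2)≠ A(0,2)–B(1,2)≠ A(0,2)–B(1,3)≠ A(0,2)–A(1,1)=  → 3/8 unlike.
Row 1: A(1,1)–B(1,2)≠ A(1,1)–B(2,1)≠ A(1,1)–B(2,0)≠ B(1,2)–B(1,3)= B(1,2)–B(2,1)=  → 3/5 unlike.
Row 2: B(2,0)–B(2,1)= B(2,0)–B(3,0)= B(2,0)–B(3,1)= B(2,1)–B(3,1)= B(2,1)–B(3,2)= B(2,1)–B(3,0)=  → 0/6 unlike.
Row 3: B(3,0)–B(3,1)= B(3,0)–A(4,0)≠ B(3,0)–A(4,1)≠ B(3,1)–B(3,2)= B(3,1)–A(4,1)≠ B(3,1)–B(4,2)= B(3,1)–A(4,0)≠ B(3,2)–B(4,2)= B(3,2)–B(4,3)= B(3,2)–A(4,1)≠  → 5/10 unlike.
Row 4: A(4,0)–A(4,1)= A(4,0)–A(5,0)= A(4,0)–A(5,1)= A(4,1)–B(4,2)≠ A(4,1)–A(5,1)= A(4,1)–B(5,2)≠ A(4,1)–A(5,0)= B(4,2)–B(4,3)= B(4,2)–B(5,2)= B(4,2)–B(5,3)= B(4,2)–A(5,1)≠ B(4,3)–B(5,3)= B(4,3)–B(5,2)=  → 3/13 unlike.
Row 5: A(5,0)–A(5,1)= A(5,1)–B(5,2)≠ B(5,2)–B(5,3)=  → 1/3 unlike.
Total adjacent occupied pairs: 45; unlike-type pairs: 15.
15/45 reduces to 1/3.

1/3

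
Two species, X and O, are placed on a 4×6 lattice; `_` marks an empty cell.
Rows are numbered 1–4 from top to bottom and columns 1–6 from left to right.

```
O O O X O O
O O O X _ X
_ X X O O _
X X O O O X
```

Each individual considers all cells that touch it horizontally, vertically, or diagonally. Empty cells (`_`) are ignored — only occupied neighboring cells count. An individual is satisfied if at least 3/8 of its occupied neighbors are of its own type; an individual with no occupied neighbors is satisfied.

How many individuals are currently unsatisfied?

(1,1)O 3/3 ✓
(1,2)O 5/5 ✓
(1,3)O 3/5 ✓
(1,4)X 1/4 ✗
(1,5)O 1/4 ✗
(1,6)O 1/2 ✓
(2,1)O 3/4 ✓
(2,2)O 5/7 ✓
(2,3)O 4/8 ✓
(2,4)X 2/7 ✗
(2,6)X 0/3 ✗
(3,2)X 3/7 ✓
(3,3)X 3/8 ✓
(3,4)O 5/7 ✓
(3,5)O 3/6 ✓
(4,1)X 2/2 ✓
(4,2)X 3/4 ✓
(4,3)O 2/5 ✓
(4,4)O 4/5 ✓
(4,5)O 3/4 ✓
(4,6)X 0/2 ✗
Unsatisfied: (1,4), (1,5), (2,4), (2,6), (4,6) — 5 in total.

5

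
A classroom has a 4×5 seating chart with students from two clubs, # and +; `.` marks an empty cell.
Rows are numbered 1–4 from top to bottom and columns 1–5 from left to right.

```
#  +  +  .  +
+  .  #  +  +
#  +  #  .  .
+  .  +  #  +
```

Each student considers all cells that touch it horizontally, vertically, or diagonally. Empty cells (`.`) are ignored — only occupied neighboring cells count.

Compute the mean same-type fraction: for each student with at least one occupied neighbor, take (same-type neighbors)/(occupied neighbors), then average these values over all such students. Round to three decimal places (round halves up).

(1,1)# 0/2
(1,2)+ 2/4
(1,3)+ 2/3
(1,5)+ 2/2
(2,1)+ 2/4
(2,3)# 1/5
(2,4)+ 3/5
(2,5)+ 2/2
(3,1)# 0/3
(3,2)+ 3/6
(3,3)# 2/5
(4,1)+ 1/2
(4,3)+ 1/3
(4,4)# 1/3
(4,5)+ 0/1
Sum over 15 students: 0/2 + 2/4 + 2/3 + 2/2 + 2/4 + 1/5 + 3/5 + 2/2 + 0/3 + 3/6 + 2/5 + 1/2 + 1/3 + 1/3 + 0/1 = 98/15; mean = 98/15 ÷ 15 = 98/225 = 0.435555… → 0.436.

0.436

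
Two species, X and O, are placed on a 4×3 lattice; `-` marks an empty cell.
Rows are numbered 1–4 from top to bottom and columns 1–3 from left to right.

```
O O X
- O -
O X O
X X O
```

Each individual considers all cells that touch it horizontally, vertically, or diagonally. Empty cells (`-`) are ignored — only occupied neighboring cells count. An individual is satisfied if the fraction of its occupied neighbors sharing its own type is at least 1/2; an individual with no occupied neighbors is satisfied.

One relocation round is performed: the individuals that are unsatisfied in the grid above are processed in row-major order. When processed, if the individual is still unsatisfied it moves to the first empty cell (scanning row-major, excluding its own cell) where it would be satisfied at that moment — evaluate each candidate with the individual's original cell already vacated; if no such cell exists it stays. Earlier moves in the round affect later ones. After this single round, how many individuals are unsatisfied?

1

Initially unsatisfied (in order): (1,3), (3,1), (3,2), (4,2), (4,3).
  (1,3): no empty cell satisfies it; stays.
  (3,1) → (2,1).
  (3,2) → (3,1).
  (4,2): now satisfied by earlier moves; stays.
  (4,3): now satisfied by earlier moves; stays.
Resulting grid:
O O X
O O -
X - O
X X O
Unsatisfied now: (1,3).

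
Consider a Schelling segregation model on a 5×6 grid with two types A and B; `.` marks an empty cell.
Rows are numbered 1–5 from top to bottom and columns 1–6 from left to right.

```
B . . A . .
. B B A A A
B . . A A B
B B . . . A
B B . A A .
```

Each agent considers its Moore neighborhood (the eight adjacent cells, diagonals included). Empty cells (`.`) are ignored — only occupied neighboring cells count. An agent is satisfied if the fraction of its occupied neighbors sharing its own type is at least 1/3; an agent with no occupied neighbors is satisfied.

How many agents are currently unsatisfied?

(1,1)B 1/1 ok
(1,4)A 2/3 ok
(2,2)B 3/3 ok
(2,3)B 1/4 unhappy
(2,4)A 4/5 ok
(2,5)A 5/6 ok
(2,6)A 2/3 ok
(3,1)B 3/3 ok
(3,4)A 3/4 ok
(3,5)A 5/6 ok
(3,6)B 0/4 unhappy
(4,1)B 4/4 ok
(4,2)B 4/4 ok
(4,6)A 2/3 ok
(5,1)B 3/3 ok
(5,2)B 3/3 ok
(5,4)A 1/1 ok
(5,5)A 2/2 ok
Unsatisfied: (2,3), (3,6) — 2 in total.

2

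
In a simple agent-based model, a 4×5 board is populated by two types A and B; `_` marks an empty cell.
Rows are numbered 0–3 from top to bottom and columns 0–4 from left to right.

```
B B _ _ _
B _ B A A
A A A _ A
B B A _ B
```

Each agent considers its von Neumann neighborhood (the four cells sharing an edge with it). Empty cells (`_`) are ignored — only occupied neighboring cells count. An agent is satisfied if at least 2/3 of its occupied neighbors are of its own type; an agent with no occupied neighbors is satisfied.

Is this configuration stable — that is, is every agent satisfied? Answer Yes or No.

No

Row 0: (0,0)B 2/2 satisfied · (0,1)B 1/1 satisfied
Row 1: (1,0)B 1/2 not · (1,2)B 0/2 not · (1,3)A 1/2 not · (1,4)A 2/2 satisfied
Row 2: (2,0)A 1/3 not · (2,1)A 2/3 satisfied · (2,2)A 2/3 satisfied · (2,4)A 1/2 not
Row 3: (3,0)B 1/2 not · (3,1)B 1/3 not · (3,2)A 1/2 not · (3,4)B 0/1 not
For instance (1,0) has only 1/2 same-type neighbors, below 2/3.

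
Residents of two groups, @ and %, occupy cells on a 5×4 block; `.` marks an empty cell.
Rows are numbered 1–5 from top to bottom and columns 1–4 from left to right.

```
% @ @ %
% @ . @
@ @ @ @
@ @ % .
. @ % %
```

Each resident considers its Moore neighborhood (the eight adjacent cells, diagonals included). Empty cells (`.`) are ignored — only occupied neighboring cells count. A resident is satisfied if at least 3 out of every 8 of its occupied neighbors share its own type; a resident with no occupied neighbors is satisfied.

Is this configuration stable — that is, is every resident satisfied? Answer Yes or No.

No

Row 1: (1,1)% 1/3 not · (1,2)@ 2/4 satisfied · (1,3)@ 3/4 satisfied · (1,4)% 0/2 not
Row 2: (2,1)% 1/5 not · (2,2)@ 5/7 satisfied · (2,4)@ 3/4 satisfied
Row 3: (3,1)@ 4/5 satisfied · (3,2)@ 5/7 satisfied · (3,3)@ 5/6 satisfied · (3,4)@ 2/3 satisfied
Row 4: (4,1)@ 4/4 satisfied · (4,2)@ 5/7 satisfied · (4,3)% 2/7 not
Row 5: (5,2)@ 2/4 satisfied · (5,3)% 2/4 satisfied · (5,4)% 2/2 satisfied
For instance (1,1) has only 1/3 same-type neighbors, below 3/8.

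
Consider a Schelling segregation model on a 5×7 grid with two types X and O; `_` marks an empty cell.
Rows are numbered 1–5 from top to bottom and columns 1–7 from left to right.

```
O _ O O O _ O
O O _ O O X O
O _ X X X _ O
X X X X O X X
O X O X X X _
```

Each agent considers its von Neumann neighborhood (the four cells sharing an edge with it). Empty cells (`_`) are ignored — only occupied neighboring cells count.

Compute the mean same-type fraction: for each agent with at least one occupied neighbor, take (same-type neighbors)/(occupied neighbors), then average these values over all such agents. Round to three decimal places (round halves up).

0.641

Row 1: (1,1)O 1/1 · (1,3)O 1/1 · (1,4)O 3/3 · (1,5)O 2/2 · (1,7)O 1/1
Row 2: (2,1)O 3/3 · (2,2)O 1/1 · (2,4)O 2/3 · (2,5)O 2/4 · (2,6)X 0/2 · (2,7)O 2/3
Row 3: (3,1)O 1/2 · (3,3)X 2/2 · (3,4)X 3/4 · (3,5)X 1/3 · (3,7)O 1/2
Row 4: (4,1)X 1/3 · (4,2)X 3/3 · (4,3)X 3/4 · (4,4)X 3/4 · (4,5)O 0/4 · (4,6)X 2/3 · (4,7)X 1/2
Row 5: (5,1)O 0/2 · (5,2)X 1/3 · (5,3)O 0/3 · (5,4)X 2/3 · (5,5)X 2/3 · (5,6)X 2/2
Sum over 29 agents: 1/1 + 1/1 + 3/3 + 2/2 + 1/1 + 3/3 + 1/1 + 2/3 + 2/4 + 0/2 + 2/3 + 1/2 + 2/2 + 3/4 + 1/3 + 1/2 + 1/3 + 3/3 + 3/4 + 3/4 + 0/4 + 2/3 + 1/2 + 0/2 + 1/3 + 0/3 + 2/3 + 2/3 + 2/2 = 223/12; mean = 223/12 ÷ 29 = 223/348 = 0.640804… → 0.641.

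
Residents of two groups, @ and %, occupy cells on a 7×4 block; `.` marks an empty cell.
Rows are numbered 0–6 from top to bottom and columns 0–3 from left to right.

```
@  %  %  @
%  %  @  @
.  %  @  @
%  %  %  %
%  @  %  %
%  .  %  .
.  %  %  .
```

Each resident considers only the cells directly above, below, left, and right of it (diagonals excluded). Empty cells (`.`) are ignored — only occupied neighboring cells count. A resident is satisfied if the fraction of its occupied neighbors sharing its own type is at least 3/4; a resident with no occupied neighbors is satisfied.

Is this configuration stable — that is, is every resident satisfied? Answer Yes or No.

No

(0,0)@ 0/2 not
(0,1)% 2/3 not
(0,2)% 1/3 not
(0,3)@ 1/2 not
(1,0)% 1/2 not
(1,1)% 3/4 satisfied
(1,2)@ 2/4 not
(1,3)@ 3/3 satisfied
(2,1)% 2/3 not
(2,2)@ 2/4 not
(2,3)@ 2/3 not
(3,0)% 2/2 satisfied
(3,1)% 3/4 satisfied
(3,2)% 3/4 satisfied
(3,3)% 2/3 not
(4,0)% 2/3 not
(4,1)@ 0/3 not
(4,2)% 3/4 satisfied
(4,3)% 2/2 satisfied
(5,0)% 1/1 satisfied
(5,2)% 2/2 satisfied
(6,1)% 1/1 satisfied
(6,2)% 2/2 satisfied
For instance (0,0) has only 0/2 same-type neighbors, below 3/4.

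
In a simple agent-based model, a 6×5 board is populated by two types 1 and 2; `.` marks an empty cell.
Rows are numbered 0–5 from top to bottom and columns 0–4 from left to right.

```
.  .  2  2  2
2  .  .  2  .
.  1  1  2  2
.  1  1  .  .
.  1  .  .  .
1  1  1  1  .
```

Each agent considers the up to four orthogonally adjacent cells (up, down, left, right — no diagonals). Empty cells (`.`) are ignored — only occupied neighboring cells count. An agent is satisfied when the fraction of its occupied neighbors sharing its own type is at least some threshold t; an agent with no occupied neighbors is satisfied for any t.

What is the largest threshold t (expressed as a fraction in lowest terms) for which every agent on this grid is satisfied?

2/3

(0,2)2 1/1
(0,3)2 3/3
(0,4)2 1/1
(1,0)2 — no occupied neighbors
(1,3)2 2/2
(2,1)1 2/2
(2,2)1 2/3
(2,3)2 2/3
(2,4)2 1/1
(3,1)1 3/3
(3,2)1 2/2
(4,1)1 2/2
(5,0)1 1/1
(5,1)1 3/3
(5,2)1 2/2
(5,3)1 1/1
The smallest same-type fraction is 2/3 at (2,2), which reduces to 2/3. Any threshold above that leaves this agent unsatisfied.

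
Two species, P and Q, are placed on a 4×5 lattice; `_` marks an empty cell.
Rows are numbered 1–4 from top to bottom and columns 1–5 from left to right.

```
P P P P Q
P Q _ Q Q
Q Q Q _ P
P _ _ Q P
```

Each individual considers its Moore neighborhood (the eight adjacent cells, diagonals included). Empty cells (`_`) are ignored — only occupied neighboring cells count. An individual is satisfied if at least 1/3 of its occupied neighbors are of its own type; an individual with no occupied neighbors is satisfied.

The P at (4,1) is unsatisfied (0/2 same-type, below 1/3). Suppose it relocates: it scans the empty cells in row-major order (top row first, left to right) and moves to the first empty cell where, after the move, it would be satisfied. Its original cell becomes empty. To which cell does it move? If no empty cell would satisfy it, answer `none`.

(2,3)

Vacating (4,1). Empty cells in order:
  (2,3): 3/7 same-type → satisfied — stop here.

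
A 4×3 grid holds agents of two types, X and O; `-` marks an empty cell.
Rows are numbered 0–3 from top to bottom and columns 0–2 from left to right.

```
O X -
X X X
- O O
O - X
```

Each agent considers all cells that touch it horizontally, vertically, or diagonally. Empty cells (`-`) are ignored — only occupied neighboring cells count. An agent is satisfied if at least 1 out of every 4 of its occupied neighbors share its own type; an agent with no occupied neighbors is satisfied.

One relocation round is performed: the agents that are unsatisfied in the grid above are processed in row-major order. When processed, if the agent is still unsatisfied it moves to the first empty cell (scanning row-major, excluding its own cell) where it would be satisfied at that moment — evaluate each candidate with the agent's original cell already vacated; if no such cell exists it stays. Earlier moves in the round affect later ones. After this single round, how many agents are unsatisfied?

0

Initially unsatisfied (in order): (0,0), (3,2).
  (0,0) → (2,0).
  (3,2) → (0,0).
Resulting grid:
X X -
X X X
O O O
O - -
All satisfied now.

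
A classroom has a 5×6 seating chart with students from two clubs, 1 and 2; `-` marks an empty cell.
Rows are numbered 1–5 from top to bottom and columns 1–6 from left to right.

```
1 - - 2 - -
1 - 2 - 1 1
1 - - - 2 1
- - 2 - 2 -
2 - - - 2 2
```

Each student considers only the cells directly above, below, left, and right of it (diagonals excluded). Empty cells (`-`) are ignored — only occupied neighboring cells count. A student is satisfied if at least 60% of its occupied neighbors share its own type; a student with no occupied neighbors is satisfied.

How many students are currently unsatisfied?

(1,1)1 1/1 ok
(1,4)2 0/0 ok
(2,1)1 2/2 ok
(2,3)2 0/0 ok
(2,5)1 1/2 unhappy
(2,6)1 2/2 ok
(3,1)1 1/1 ok
(3,5)2 1/3 unhappy
(3,6)1 1/2 unhappy
(4,3)2 0/0 ok
(4,5)2 2/2 ok
(5,1)2 0/0 ok
(5,5)2 2/2 ok
(5,6)2 1/1 ok
Unsatisfied: (2,5), (3,5), (3,6) — 3 in total.

3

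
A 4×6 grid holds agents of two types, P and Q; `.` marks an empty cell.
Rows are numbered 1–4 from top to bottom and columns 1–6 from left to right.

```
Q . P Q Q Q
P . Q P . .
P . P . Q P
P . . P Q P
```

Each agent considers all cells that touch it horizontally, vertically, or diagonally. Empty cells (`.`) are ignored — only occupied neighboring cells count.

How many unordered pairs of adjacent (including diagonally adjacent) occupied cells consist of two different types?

Scan each occupied cell's neighbors to the right and below (and the two forward diagonals) so each pair is counted once.
From row 1: 5 unlike of 9 pairs (running 5/9).
From row 2: 3 unlike of 5 pairs (running 8/14).
From row 3: 4 unlike of 8 pairs (running 12/22).
From row 4: 2 unlike of 2 pairs (running 14/24).
Total adjacent occupied pairs: 24; unlike-type pairs: 14.

14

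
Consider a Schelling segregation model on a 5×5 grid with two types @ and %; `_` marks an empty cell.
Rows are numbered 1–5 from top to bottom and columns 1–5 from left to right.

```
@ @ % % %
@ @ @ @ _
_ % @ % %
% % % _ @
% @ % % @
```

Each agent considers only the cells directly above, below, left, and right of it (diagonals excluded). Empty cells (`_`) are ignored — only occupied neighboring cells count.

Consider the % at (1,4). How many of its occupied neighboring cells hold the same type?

2

Occupied neighbors of (1,4): (2,4)=@, (1,3)=%, (1,5)=%.
Same type (%): 2 of 3.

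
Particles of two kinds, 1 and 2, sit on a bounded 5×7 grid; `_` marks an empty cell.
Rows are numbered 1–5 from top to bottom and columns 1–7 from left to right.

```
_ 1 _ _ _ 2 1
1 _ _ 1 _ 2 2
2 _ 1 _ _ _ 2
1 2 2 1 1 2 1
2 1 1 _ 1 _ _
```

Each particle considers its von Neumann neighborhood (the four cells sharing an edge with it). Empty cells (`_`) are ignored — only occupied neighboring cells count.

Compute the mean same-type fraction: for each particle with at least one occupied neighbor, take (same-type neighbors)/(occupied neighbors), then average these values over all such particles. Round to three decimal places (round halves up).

Row 1: (1,2)1 — no occupied neighbors · (1,6)2 1/2 · (1,7)1 0/2
Row 2: (2,1)1 0/1 · (2,4)1 — no occupied neighbors · (2,6)2 2/2 · (2,7)2 2/3
Row 3: (3,1)2 0/2 · (3,3)1 0/1 · (3,7)2 1/2
Row 4: (4,1)1 0/3 · (4,2)2 1/3 · (4,3)2 1/4 · (4,4)1 1/2 · (4,5)1 2/3 · (4,6)2 0/2 · (4,7)1 0/2
Row 5: (5,1)2 0/2 · (5,2)1 1/3 · (5,3)1 1/2 · (5,5)1 1/1
Sum over 19 particles: 1/2 + 0/2 + 0/1 + 2/2 + 2/3 + 0/2 + 0/1 + 1/2 + 0/3 + 1/3 + 1/4 + 1/2 + 2/3 + 0/2 + 0/2 + 0/2 + 1/3 + 1/2 + 1/1 = 25/4; mean = 25/4 ÷ 19 = 25/76 = 0.328947… → 0.329.

0.329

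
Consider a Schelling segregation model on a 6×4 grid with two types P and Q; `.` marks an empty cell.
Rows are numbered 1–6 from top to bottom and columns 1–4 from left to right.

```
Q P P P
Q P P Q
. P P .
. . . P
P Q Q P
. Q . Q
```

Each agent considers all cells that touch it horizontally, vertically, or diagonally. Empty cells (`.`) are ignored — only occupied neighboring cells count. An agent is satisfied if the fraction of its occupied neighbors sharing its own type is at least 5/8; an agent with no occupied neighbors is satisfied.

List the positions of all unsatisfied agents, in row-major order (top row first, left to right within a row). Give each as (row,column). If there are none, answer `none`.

(1,1), (1,2), (2,1), (2,4), (5,1), (5,3), (5,4), (6,4)

(1,1)Q 1/3 ✗
(1,2)P 3/5 ✗
(1,3)P 4/5 ✓
(1,4)P 2/3 ✓
(2,1)Q 1/4 ✗
(2,2)P 5/7 ✓
(2,3)P 6/7 ✓
(2,4)Q 0/4 ✗
(3,2)P 3/4 ✓
(3,3)P 4/5 ✓
(4,4)P 2/3 ✓
(5,1)P 0/2 ✗
(5,2)Q 2/3 ✓
(5,3)Q 3/5 ✗
(5,4)P 1/3 ✗
(6,2)Q 2/3 ✓
(6,4)Q 1/2 ✗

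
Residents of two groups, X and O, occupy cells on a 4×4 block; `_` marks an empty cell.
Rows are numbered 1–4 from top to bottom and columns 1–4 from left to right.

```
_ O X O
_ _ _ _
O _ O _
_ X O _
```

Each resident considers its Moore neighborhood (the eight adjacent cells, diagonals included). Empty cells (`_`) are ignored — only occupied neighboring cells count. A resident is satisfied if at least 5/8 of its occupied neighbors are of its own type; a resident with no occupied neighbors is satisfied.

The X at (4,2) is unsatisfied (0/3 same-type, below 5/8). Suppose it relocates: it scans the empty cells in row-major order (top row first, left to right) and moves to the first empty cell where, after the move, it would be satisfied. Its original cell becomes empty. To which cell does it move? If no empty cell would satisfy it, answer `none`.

none

Vacating (4,2). Empty cells in order:
  (1,1): 0/1 same-type → still unsatisfied.
  (2,1): 0/2 same-type → still unsatisfied.
  (2,2): 1/4 same-type → still unsatisfied.
  (2,3): 1/4 same-type → still unsatisfied.
  (2,4): 1/3 same-type → still unsatisfied.
  (3,2): 0/3 same-type → still unsatisfied.
  (3,4): 0/2 same-type → still unsatisfied.
  (4,1): 0/1 same-type → still unsatisfied.
  (4,4): 0/2 same-type → still unsatisfied.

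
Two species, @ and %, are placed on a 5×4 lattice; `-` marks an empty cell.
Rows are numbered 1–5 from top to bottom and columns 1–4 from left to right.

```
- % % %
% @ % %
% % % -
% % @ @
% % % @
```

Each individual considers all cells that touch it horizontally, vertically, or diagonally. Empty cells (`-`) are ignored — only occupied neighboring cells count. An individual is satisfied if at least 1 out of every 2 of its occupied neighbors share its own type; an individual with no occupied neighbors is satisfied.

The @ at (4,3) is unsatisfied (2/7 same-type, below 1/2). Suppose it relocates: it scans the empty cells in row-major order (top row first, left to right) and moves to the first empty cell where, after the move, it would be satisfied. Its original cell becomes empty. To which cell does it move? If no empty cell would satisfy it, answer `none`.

Vacating (4,3). Empty cells in order:
  (1,1): 1/3 same-type → still unsatisfied.
  (3,4): 1/4 same-type → still unsatisfied.

none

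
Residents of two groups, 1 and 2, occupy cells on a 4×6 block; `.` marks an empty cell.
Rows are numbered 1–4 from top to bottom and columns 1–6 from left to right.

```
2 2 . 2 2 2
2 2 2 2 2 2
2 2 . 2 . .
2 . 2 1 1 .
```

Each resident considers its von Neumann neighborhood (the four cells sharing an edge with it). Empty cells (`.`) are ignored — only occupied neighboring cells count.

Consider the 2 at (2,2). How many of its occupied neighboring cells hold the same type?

Occupied neighbors of (2,2): (1,2)=2, (3,2)=2, (2,1)=2, (2,3)=2.
Same type (2): 4 of 4.

4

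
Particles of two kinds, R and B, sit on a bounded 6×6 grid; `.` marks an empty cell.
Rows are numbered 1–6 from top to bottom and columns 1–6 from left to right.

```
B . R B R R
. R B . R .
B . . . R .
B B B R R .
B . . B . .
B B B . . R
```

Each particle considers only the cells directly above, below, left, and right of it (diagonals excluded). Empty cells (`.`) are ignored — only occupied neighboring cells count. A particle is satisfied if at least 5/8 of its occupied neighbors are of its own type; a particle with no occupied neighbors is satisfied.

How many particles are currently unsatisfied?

7

Row 1: (1,1)B 0/0 ✓ · (1,3)R 0/2 ✗ · (1,4)B 0/2 ✗ · (1,5)R 2/3 ✓ · (1,6)R 1/1 ✓
Row 2: (2,2)R 0/1 ✗ · (2,3)B 0/2 ✗ · (2,5)R 2/2 ✓
Row 3: (3,1)B 1/1 ✓ · (3,5)R 2/2 ✓
Row 4: (4,1)B 3/3 ✓ · (4,2)B 2/2 ✓ · (4,3)B 1/2 ✗ · (4,4)R 1/3 ✗ · (4,5)R 2/2 ✓
Row 5: (5,1)B 2/2 ✓ · (5,4)B 0/1 ✗
Row 6: (6,1)B 2/2 ✓ · (6,2)B 2/2 ✓ · (6,3)B 1/1 ✓ · (6,6)R 0/0 ✓
Unsatisfied: (1,3), (1,4), (2,2), (2,3), (4,3), (4,4), (5,4) — 7 in total.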